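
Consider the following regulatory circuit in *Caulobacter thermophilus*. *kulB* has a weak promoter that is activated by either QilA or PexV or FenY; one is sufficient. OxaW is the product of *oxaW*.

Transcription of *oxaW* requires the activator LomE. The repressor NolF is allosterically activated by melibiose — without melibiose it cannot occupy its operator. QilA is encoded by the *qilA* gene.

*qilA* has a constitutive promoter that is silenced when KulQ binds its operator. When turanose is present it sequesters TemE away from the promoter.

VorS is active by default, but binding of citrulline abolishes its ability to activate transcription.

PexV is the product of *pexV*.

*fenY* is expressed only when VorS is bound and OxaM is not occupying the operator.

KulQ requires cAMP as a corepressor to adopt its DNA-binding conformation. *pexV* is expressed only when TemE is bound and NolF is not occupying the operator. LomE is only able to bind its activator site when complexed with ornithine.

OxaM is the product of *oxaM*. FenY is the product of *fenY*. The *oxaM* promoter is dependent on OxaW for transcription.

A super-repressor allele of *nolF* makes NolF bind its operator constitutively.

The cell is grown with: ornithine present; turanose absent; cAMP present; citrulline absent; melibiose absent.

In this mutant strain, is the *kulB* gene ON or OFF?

cAMP is present, so KulQ is active.
With repressor KulQ bound, *qilA* is not transcribed.
So QilA is not produced.
NolF is constitutively active in this strain.
Turanose is absent, so TemE is active.
With repressor NolF bound, *pexV* is not transcribed.
So PexV is not produced.
Ornithine is present, so LomE is active.
No repressor is bound and LomE is active, so *oxaW* is transcribed.
So OxaW is produced and active.
No repressor is bound and OxaW is active, so *oxaM* is transcribed.
So OxaM is produced and active.
Citrulline is absent, so VorS is active.
With repressor OxaM bound, *fenY* is not transcribed.
So FenY is not produced.
No activator is available at the *kulB* promoter, so *kulB* is not transcribed.

OFF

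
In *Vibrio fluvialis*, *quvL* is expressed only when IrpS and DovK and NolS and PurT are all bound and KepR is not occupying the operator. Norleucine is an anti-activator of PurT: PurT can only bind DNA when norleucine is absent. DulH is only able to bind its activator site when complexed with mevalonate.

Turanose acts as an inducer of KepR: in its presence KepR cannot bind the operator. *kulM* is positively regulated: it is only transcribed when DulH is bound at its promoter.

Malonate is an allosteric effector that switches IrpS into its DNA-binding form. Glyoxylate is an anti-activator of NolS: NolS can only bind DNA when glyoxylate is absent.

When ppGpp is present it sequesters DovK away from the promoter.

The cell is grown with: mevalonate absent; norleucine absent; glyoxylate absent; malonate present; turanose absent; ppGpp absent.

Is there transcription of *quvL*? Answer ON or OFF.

OFF

Malonate is present, so IrpS is active.
Turanose is absent, so KepR is active.
ppGpp is absent, so DovK is active.
Glyoxylate is absent, so NolS is active.
Norleucine is absent, so PurT is active.
With repressor KepR bound, *quvL* is not transcribed.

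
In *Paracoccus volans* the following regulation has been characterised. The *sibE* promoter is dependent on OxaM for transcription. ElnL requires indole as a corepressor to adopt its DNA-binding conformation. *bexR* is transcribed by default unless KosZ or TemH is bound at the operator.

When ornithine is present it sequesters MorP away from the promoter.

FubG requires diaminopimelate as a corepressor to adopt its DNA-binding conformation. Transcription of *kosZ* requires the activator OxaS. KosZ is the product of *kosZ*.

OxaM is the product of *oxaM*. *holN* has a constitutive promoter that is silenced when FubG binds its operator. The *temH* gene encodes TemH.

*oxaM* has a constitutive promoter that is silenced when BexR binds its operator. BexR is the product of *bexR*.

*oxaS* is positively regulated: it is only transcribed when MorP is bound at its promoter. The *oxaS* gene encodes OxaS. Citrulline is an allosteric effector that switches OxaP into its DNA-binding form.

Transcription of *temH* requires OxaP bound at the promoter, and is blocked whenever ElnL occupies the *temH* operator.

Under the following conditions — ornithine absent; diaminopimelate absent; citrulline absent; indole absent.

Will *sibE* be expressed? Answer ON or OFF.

ON

Ornithine is absent, so MorP is active.
No repressor is bound and MorP is active, so *oxaS* is transcribed.
So OxaS is produced and active.
No repressor is bound and OxaS is active, so *kosZ* is transcribed.
So KosZ is produced and active.
Citrulline is absent, so OxaP is inactive.
Indole is absent, so ElnL is inactive.
Required activator OxaP is absent, so *temH* is not transcribed.
So TemH is not produced.
With repressor KosZ bound, *bexR* is not transcribed.
So BexR is not produced.
With no repressor bound, *oxaM* is transcribed.
So OxaM is produced and active.
No repressor is bound and OxaM is active, so *sibE* is transcribed.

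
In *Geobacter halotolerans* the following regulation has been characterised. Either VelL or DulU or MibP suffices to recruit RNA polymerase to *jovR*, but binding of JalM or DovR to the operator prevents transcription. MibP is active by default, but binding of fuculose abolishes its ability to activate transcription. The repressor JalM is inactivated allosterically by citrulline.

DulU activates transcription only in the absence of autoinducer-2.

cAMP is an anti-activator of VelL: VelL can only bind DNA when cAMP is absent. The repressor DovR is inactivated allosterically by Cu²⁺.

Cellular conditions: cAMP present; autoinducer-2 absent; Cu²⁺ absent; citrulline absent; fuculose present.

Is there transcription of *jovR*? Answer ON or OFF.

cAMP is present, so VelL is inactive.
Autoinducer-2 is absent, so DulU is active.
Fuculose is present, so MibP is inactive.
Citrulline is absent, so JalM is active.
Cu²⁺ is absent, so DovR is active.
With repressor JalM bound, *jovR* is not transcribed.

OFF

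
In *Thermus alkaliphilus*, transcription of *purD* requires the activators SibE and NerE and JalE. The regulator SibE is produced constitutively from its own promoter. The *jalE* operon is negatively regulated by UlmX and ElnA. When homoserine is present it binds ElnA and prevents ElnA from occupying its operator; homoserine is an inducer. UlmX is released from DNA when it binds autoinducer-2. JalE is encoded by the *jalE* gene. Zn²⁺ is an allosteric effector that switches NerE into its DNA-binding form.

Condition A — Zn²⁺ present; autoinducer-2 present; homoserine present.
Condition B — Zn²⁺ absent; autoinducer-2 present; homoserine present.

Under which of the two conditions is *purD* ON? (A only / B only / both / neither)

A only

Condition A:
SibE is produced constitutively and is active.
Zn²⁺ is present, so NerE is active.
Autoinducer-2 is present, so UlmX is inactive.
Homoserine is present, so ElnA is inactive.
With no repressor bound, *jalE* is transcribed.
So JalE is produced and active.
No repressor is bound and SibE and NerE and JalE are active, so *purD* is transcribed.
→ *purD* is ON in A.
Condition B:
SibE is produced constitutively and is active.
Zn²⁺ is absent, so NerE is inactive.
Autoinducer-2 is present, so UlmX is inactive.
Homoserine is present, so ElnA is inactive.
With no repressor bound, *jalE* is transcribed.
So JalE is produced and active.
Required activator NerE is absent, so *purD* is not transcribed.
→ *purD* is OFF in B.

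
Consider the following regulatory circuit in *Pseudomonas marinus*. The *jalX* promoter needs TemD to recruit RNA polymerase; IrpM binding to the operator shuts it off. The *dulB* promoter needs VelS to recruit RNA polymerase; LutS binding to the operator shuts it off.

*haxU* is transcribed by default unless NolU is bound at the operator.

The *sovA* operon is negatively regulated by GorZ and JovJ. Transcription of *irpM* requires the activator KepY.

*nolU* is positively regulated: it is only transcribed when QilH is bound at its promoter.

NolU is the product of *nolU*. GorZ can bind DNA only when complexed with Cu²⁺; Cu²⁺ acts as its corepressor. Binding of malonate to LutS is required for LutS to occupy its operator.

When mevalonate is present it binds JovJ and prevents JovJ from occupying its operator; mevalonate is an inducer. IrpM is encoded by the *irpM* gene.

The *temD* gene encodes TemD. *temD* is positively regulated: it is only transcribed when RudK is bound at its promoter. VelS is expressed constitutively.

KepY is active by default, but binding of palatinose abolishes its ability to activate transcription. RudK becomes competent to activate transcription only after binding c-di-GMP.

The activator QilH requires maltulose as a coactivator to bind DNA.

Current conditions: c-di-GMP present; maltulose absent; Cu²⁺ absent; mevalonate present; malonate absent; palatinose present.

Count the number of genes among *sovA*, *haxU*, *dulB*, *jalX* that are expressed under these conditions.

Cu²⁺ is absent, so GorZ is inactive.
Mevalonate is present, so JovJ is inactive.
With no repressor bound, *sovA* is transcribed.
→ *sovA* is ON.
Maltulose is absent, so QilH is inactive.
Required activator QilH is absent, so *nolU* is not transcribed.
So NolU is not produced.
With no repressor bound, *haxU* is transcribed.
→ *haxU* is ON.
VelS is produced constitutively and is active.
Malonate is absent, so LutS is inactive.
No repressor is bound and VelS is active, so *dulB* is transcribed.
→ *dulB* is ON.
c-di-GMP is present, so RudK is active.
No repressor is bound and RudK is active, so *temD* is transcribed.
So TemD is produced and active.
Palatinose is present, so KepY is inactive.
Required activator KepY is absent, so *irpM* is not transcribed.
So IrpM is not produced.
No repressor is bound and TemD is active, so *jalX* is transcribed.
→ *jalX* is ON.
4 of the 4 genes are transcribed.

4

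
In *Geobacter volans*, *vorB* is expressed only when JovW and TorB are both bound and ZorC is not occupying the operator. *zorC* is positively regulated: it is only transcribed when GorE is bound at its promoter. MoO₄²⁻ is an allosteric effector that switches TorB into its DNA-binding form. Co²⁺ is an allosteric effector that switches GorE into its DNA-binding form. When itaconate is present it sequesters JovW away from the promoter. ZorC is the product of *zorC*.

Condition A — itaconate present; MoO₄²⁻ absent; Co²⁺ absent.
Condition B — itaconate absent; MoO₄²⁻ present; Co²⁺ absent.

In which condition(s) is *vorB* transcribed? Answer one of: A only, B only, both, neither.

Condition A:
Itaconate is present, so JovW is inactive.
MoO₄²⁻ is absent, so TorB is inactive.
Co²⁺ is absent, so GorE is inactive.
Required activator GorE is absent, so *zorC* is not transcribed.
So ZorC is not produced.
Required activator JovW is absent, so *vorB* is not transcribed.
→ *vorB* is OFF in A.
Condition B:
Itaconate is absent, so JovW is active.
MoO₄²⁻ is present, so TorB is active.
Co²⁺ is absent, so GorE is inactive.
Required activator GorE is absent, so *zorC* is not transcribed.
So ZorC is not produced.
No repressor is bound and JovW and TorB are active, so *vorB* is transcribed.
→ *vorB* is ON in B.

B only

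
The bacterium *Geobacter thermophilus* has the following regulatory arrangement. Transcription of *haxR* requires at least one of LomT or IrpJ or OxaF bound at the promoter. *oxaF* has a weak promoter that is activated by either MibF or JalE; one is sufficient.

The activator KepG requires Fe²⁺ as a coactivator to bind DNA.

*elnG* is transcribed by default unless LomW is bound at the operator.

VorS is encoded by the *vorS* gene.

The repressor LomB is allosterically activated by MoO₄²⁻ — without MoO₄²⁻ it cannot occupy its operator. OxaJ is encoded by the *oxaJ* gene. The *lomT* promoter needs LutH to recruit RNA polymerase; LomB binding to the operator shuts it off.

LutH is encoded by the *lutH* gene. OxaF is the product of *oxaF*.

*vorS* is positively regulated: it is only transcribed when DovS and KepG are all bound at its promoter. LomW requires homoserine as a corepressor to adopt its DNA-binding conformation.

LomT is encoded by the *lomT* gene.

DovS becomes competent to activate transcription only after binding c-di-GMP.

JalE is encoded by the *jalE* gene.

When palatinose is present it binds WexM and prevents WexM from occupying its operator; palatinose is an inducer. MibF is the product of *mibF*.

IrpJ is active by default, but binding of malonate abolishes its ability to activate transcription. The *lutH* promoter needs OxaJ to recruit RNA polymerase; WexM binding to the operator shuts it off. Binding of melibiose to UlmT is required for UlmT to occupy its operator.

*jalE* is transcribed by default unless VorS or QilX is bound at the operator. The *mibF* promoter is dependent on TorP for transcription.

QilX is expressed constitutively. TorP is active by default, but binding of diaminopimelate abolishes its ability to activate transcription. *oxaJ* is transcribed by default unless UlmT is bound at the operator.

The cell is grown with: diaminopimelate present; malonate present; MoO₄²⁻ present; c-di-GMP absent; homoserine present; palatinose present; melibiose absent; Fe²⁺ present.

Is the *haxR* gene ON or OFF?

OFF

MoO₄²⁻ is present, so LomB is active.
Melibiose is absent, so UlmT is inactive.
With no repressor bound, *oxaJ* is transcribed.
So OxaJ is produced and active.
Palatinose is present, so WexM is inactive.
No repressor is bound and OxaJ is active, so *lutH* is transcribed.
So LutH is produced and active.
With repressor LomB bound, *lomT* is not transcribed.
So LomT is not produced.
Malonate is present, so IrpJ is inactive.
Diaminopimelate is present, so TorP is inactive.
Required activator TorP is absent, so *mibF* is not transcribed.
So MibF is not produced.
c-di-GMP is absent, so DovS is inactive.
Fe²⁺ is present, so KepG is active.
Required activator DovS is absent, so *vorS* is not transcribed.
So VorS is not produced.
QilX is produced constitutively and is active.
With repressor QilX bound, *jalE* is not transcribed.
So JalE is not produced.
No activator is available at the *oxaF* promoter, so *oxaF* is not transcribed.
So OxaF is not produced.
No activator is available at the *haxR* promoter, so *haxR* is not transcribed.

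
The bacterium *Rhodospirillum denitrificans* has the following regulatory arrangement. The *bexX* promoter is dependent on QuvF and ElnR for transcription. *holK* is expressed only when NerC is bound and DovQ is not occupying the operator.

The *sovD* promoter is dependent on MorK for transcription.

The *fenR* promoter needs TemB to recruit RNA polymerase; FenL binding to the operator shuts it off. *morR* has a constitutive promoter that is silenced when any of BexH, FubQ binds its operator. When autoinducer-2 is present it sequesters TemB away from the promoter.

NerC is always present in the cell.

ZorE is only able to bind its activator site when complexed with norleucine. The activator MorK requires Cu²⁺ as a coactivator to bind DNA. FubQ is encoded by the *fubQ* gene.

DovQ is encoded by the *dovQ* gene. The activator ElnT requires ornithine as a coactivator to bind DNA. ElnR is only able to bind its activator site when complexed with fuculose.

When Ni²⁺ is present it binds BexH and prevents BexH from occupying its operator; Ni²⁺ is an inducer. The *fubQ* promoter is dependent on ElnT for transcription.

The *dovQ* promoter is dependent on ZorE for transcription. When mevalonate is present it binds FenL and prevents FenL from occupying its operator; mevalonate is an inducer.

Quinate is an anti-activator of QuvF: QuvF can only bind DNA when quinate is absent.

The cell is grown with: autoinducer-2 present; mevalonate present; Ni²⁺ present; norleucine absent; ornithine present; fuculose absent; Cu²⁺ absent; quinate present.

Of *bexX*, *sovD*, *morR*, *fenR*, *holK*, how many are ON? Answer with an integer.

1

Quinate is present, so QuvF is inactive.
Fuculose is absent, so ElnR is inactive.
Required activator QuvF is absent, so *bexX* is not transcribed.
→ *bexX* is OFF.
Cu²⁺ is absent, so MorK is inactive.
Required activator MorK is absent, so *sovD* is not transcribed.
→ *sovD* is OFF.
Ni²⁺ is present, so BexH is inactive.
Ornithine is present, so ElnT is active.
No repressor is bound and ElnT is active, so *fubQ* is transcribed.
So FubQ is produced and active.
With repressor FubQ bound, *morR* is not transcribed.
→ *morR* is OFF.
Mevalonate is present, so FenL is inactive.
Autoinducer-2 is present, so TemB is inactive.
Required activator TemB is absent, so *fenR* is not transcribed.
→ *fenR* is OFF.
NerC is produced constitutively and is active.
Norleucine is absent, so ZorE is inactive.
Required activator ZorE is absent, so *dovQ* is not transcribed.
So DovQ is not produced.
No repressor is bound and NerC is active, so *holK* is transcribed.
→ *holK* is ON.
1 of the 5 genes is transcribed.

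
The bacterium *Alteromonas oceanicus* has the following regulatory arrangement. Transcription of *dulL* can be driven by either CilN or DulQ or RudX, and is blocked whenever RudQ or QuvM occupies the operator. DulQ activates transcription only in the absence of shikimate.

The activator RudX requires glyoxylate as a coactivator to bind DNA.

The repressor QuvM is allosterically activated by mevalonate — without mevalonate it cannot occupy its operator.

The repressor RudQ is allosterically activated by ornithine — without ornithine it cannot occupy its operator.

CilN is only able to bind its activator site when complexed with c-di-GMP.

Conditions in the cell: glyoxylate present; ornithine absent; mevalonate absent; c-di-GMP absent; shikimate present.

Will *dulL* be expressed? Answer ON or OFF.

c-di-GMP is absent, so CilN is inactive.
Ornithine is absent, so RudQ is inactive.
Mevalonate is absent, so QuvM is inactive.
Shikimate is present, so DulQ is inactive.
Glyoxylate is present, so RudX is active.
Activator RudX is present, so *dulL* is transcribed.

ON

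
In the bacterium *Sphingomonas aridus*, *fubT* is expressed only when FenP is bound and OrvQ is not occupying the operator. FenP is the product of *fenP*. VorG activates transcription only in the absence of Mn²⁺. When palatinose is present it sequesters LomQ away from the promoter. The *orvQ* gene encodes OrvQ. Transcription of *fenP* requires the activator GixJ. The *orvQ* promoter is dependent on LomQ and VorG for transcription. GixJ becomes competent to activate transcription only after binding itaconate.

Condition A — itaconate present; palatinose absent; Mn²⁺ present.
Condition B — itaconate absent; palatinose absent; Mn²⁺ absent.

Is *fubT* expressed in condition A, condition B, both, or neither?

A only

Condition A:
Itaconate is present, so GixJ is active.
No repressor is bound and GixJ is active, so *fenP* is transcribed.
So FenP is produced and active.
Palatinose is absent, so LomQ is active.
Mn²⁺ is present, so VorG is inactive.
Required activator VorG is absent, so *orvQ* is not transcribed.
So OrvQ is not produced.
No repressor is bound and FenP is active, so *fubT* is transcribed.
→ *fubT* is ON in A.
Condition B:
Itaconate is absent, so GixJ is inactive.
Required activator GixJ is absent, so *fenP* is not transcribed.
So FenP is not produced.
Palatinose is absent, so LomQ is active.
Mn²⁺ is absent, so VorG is active.
No repressor is bound and LomQ and VorG are active, so *orvQ* is transcribed.
So OrvQ is produced and active.
With repressor OrvQ bound, *fubT* is not transcribed.
→ *fubT* is OFF in B.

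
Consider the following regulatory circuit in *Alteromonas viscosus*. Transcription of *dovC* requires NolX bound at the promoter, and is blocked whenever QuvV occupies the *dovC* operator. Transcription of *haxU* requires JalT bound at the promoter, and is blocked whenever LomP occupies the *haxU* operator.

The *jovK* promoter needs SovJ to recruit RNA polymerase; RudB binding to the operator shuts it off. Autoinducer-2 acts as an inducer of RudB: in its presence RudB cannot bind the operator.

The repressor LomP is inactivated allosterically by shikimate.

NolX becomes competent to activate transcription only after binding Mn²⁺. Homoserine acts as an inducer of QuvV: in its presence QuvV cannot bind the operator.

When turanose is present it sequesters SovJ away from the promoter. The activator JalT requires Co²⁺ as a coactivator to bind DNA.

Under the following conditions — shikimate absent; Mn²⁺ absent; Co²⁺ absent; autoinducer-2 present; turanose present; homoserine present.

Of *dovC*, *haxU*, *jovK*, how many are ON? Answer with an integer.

0

Mn²⁺ is absent, so NolX is inactive.
Homoserine is present, so QuvV is inactive.
Required activator NolX is absent, so *dovC* is not transcribed.
→ *dovC* is OFF.
Co²⁺ is absent, so JalT is inactive.
Shikimate is absent, so LomP is active.
With repressor LomP bound, *haxU* is not transcribed.
→ *haxU* is OFF.
Autoinducer-2 is present, so RudB is inactive.
Turanose is present, so SovJ is inactive.
Required activator SovJ is absent, so *jovK* is not transcribed.
→ *jovK* is OFF.
0 of the 3 genes are transcribed.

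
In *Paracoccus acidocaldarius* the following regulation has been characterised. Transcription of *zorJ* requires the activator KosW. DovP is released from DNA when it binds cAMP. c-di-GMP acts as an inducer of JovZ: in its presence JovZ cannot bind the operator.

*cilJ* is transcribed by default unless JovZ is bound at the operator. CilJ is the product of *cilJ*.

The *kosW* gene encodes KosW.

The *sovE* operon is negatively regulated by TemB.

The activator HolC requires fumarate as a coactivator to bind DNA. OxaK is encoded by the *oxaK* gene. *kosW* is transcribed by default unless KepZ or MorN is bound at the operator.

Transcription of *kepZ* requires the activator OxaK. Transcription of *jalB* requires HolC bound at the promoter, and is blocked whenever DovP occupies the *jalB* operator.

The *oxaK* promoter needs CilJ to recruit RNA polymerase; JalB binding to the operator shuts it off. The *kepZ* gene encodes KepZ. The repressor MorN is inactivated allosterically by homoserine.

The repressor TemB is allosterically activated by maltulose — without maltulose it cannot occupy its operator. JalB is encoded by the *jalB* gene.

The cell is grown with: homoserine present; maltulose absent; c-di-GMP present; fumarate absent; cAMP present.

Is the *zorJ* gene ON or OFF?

OFF

c-di-GMP is present, so JovZ is inactive.
With no repressor bound, *cilJ* is transcribed.
So CilJ is produced and active.
Fumarate is absent, so HolC is inactive.
cAMP is present, so DovP is inactive.
Required activator HolC is absent, so *jalB* is not transcribed.
So JalB is not produced.
No repressor is bound and CilJ is active, so *oxaK* is transcribed.
So OxaK is produced and active.
No repressor is bound and OxaK is active, so *kepZ* is transcribed.
So KepZ is produced and active.
Homoserine is present, so MorN is inactive.
With repressor KepZ bound, *kosW* is not transcribed.
So KosW is not produced.
Required activator KosW is absent, so *zorJ* is not transcribed.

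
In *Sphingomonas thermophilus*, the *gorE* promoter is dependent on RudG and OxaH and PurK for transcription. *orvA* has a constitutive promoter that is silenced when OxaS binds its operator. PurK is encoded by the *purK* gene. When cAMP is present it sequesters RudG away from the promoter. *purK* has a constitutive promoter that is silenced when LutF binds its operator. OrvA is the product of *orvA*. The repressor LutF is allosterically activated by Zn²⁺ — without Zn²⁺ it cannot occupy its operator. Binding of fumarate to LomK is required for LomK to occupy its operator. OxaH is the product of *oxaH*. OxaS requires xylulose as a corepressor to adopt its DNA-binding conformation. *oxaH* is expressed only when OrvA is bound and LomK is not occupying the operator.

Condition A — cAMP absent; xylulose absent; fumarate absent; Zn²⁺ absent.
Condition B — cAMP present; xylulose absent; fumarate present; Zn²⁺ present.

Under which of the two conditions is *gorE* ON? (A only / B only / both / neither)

Condition A:
cAMP is absent, so RudG is active.
Xylulose is absent, so OxaS is inactive.
With no repressor bound, *orvA* is transcribed.
So OrvA is produced and active.
Fumarate is absent, so LomK is inactive.
No repressor is bound and OrvA is active, so *oxaH* is transcribed.
So OxaH is produced and active.
Zn²⁺ is absent, so LutF is inactive.
With no repressor bound, *purK* is transcribed.
So PurK is produced and active.
No repressor is bound and RudG and OxaH and PurK are active, so *gorE* is transcribed.
→ *gorE* is ON in A.
Condition B:
cAMP is present, so RudG is inactive.
Xylulose is absent, so OxaS is inactive.
With no repressor bound, *orvA* is transcribed.
So OrvA is produced and active.
Fumarate is present, so LomK is active.
With repressor LomK bound, *oxaH* is not transcribed.
So OxaH is not produced.
Zn²⁺ is present, so LutF is active.
With repressor LutF bound, *purK* is not transcribed.
So PurK is not produced.
Required activator RudG is absent, so *gorE* is not transcribed.
→ *gorE* is OFF in B.

A only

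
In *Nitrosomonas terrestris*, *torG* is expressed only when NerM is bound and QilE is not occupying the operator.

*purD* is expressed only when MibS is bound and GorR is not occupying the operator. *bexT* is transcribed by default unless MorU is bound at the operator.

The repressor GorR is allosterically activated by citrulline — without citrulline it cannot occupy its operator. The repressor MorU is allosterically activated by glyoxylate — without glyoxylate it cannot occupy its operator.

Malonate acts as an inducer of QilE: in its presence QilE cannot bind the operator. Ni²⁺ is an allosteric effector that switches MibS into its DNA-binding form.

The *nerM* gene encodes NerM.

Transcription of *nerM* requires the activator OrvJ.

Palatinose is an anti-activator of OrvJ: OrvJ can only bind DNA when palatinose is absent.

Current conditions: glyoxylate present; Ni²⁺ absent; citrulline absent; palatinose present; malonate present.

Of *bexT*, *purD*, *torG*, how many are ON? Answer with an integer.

Glyoxylate is present, so MorU is active.
With repressor MorU bound, *bexT* is not transcribed.
→ *bexT* is OFF.
Citrulline is absent, so GorR is inactive.
Ni²⁺ is absent, so MibS is inactive.
Required activator MibS is absent, so *purD* is not transcribed.
→ *purD* is OFF.
Palatinose is present, so OrvJ is inactive.
Required activator OrvJ is absent, so *nerM* is not transcribed.
So NerM is not produced.
Malonate is present, so QilE is inactive.
Required activator NerM is absent, so *torG* is not transcribed.
→ *torG* is OFF.
0 of the 3 genes are transcribed.

0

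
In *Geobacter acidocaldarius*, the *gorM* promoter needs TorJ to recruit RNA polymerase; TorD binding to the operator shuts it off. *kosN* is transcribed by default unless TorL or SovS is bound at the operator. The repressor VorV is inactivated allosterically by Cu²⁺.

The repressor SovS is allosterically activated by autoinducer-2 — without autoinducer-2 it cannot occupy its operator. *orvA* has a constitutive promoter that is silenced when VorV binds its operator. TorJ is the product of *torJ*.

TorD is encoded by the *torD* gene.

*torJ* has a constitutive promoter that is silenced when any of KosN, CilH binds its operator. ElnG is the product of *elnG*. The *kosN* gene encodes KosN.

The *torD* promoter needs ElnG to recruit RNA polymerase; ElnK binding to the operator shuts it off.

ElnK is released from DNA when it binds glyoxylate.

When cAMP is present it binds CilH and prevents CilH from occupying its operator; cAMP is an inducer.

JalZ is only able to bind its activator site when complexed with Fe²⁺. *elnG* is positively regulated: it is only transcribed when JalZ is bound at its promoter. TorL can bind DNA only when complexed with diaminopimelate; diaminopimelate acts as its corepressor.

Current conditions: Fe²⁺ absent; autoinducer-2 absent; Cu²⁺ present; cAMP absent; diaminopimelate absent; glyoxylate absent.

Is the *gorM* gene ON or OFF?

OFF

Diaminopimelate is absent, so TorL is inactive.
Autoinducer-2 is absent, so SovS is inactive.
With no repressor bound, *kosN* is transcribed.
So KosN is produced and active.
cAMP is absent, so CilH is active.
With repressor KosN bound, *torJ* is not transcribed.
So TorJ is not produced.
Fe²⁺ is absent, so JalZ is inactive.
Required activator JalZ is absent, so *elnG* is not transcribed.
So ElnG is not produced.
Glyoxylate is absent, so ElnK is active.
With repressor ElnK bound, *torD* is not transcribed.
So TorD is not produced.
Required activator TorJ is absent, so *gorM* is not transcribed.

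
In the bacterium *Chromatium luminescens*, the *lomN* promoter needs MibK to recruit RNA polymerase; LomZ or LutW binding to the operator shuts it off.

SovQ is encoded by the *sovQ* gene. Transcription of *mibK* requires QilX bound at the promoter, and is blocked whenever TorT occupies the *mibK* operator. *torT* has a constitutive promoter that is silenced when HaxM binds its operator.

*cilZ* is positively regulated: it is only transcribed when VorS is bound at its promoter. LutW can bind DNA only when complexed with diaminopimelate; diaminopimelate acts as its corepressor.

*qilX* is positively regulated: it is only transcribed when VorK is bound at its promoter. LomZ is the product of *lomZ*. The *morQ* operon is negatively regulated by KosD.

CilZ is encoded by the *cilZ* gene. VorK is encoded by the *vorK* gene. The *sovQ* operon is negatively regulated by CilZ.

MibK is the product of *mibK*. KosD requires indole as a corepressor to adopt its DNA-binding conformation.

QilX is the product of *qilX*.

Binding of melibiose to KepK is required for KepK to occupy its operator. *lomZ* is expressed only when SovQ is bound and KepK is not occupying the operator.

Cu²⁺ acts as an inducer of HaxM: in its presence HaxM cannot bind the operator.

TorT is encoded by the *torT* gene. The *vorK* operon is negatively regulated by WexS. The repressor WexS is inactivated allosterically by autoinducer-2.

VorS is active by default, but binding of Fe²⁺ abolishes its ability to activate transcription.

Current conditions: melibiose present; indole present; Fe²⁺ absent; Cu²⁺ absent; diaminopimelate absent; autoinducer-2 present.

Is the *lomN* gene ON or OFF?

ON

Autoinducer-2 is present, so WexS is inactive.
With no repressor bound, *vorK* is transcribed.
So VorK is produced and active.
No repressor is bound and VorK is active, so *qilX* is transcribed.
So QilX is produced and active.
Cu²⁺ is absent, so HaxM is active.
With repressor HaxM bound, *torT* is not transcribed.
So TorT is not produced.
No repressor is bound and QilX is active, so *mibK* is transcribed.
So MibK is produced and active.
Fe²⁺ is absent, so VorS is active.
No repressor is bound and VorS is active, so *cilZ* is transcribed.
So CilZ is produced and active.
With repressor CilZ bound, *sovQ* is not transcribed.
So SovQ is not produced.
Melibiose is present, so KepK is active.
With repressor KepK bound, *lomZ* is not transcribed.
So LomZ is not produced.
Diaminopimelate is absent, so LutW is inactive.
No repressor is bound and MibK is active, so *lomN* is transcribed.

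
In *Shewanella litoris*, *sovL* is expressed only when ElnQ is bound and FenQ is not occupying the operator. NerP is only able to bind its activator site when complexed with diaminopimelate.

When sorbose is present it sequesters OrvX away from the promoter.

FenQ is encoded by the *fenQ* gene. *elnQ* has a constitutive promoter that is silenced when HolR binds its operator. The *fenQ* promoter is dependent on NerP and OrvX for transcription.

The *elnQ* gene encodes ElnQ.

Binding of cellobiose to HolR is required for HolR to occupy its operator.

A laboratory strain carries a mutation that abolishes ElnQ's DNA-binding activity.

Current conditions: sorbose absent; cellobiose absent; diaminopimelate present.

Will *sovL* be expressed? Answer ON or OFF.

OFF

Diaminopimelate is present, so NerP is active.
Sorbose is absent, so OrvX is active.
No repressor is bound and NerP and OrvX are active, so *fenQ* is transcribed.
So FenQ is produced and active.
ElnQ is non-functional in this strain, so it has no effect.
With repressor FenQ bound, *sovL* is not transcribed.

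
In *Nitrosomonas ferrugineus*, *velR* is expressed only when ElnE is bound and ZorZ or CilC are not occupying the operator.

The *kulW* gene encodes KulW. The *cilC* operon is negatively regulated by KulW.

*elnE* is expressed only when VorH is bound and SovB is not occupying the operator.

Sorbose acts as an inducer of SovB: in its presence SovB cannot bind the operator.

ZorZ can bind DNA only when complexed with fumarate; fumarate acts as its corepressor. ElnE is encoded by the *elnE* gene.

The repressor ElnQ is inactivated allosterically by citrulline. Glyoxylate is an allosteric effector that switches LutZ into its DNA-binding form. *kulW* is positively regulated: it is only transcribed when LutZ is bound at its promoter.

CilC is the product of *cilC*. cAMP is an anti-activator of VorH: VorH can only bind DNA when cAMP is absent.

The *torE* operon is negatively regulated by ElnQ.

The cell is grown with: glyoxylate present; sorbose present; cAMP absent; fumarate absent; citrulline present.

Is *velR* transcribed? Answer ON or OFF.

Fumarate is absent, so ZorZ is inactive.
Glyoxylate is present, so LutZ is active.
No repressor is bound and LutZ is active, so *kulW* is transcribed.
So KulW is produced and active.
With repressor KulW bound, *cilC* is not transcribed.
So CilC is not produced.
Sorbose is present, so SovB is inactive.
cAMP is absent, so VorH is active.
No repressor is bound and VorH is active, so *elnE* is transcribed.
So ElnE is produced and active.
No repressor is bound and ElnE is active, so *velR* is transcribed.

ON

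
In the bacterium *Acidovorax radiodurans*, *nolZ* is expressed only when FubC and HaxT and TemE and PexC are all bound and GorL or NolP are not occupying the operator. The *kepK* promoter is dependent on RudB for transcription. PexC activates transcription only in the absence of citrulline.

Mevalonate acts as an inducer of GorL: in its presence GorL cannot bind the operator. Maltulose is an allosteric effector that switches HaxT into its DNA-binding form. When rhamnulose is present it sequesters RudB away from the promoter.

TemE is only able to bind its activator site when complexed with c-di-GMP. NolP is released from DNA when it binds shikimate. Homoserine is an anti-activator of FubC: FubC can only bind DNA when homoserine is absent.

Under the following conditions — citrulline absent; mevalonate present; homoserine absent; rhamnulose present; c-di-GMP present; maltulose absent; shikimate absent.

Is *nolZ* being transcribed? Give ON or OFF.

Homoserine is absent, so FubC is active.
Mevalonate is present, so GorL is inactive.
Maltulose is absent, so HaxT is inactive.
c-di-GMP is present, so TemE is active.
Shikimate is absent, so NolP is active.
Citrulline is absent, so PexC is active.
With repressor NolP bound, *nolZ* is not transcribed.

OFF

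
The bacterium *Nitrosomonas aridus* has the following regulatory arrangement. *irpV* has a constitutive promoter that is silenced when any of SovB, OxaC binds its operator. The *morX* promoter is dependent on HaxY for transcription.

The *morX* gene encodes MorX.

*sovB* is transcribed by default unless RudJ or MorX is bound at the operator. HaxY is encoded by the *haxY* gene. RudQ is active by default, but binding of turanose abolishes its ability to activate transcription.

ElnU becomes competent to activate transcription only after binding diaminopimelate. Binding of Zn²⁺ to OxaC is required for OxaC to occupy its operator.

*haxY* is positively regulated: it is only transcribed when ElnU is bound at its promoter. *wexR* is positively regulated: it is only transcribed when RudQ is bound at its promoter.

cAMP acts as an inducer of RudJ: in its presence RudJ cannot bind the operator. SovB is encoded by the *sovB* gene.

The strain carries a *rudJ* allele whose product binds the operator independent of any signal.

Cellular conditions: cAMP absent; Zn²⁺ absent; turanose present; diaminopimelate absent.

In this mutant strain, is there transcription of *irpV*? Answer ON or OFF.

ON

RudJ is constitutively active in this strain.
Diaminopimelate is absent, so ElnU is inactive.
Required activator ElnU is absent, so *haxY* is not transcribed.
So HaxY is not produced.
Required activator HaxY is absent, so *morX* is not transcribed.
So MorX is not produced.
With repressor RudJ bound, *sovB* is not transcribed.
So SovB is not produced.
Zn²⁺ is absent, so OxaC is inactive.
With no repressor bound, *irpV* is transcribed.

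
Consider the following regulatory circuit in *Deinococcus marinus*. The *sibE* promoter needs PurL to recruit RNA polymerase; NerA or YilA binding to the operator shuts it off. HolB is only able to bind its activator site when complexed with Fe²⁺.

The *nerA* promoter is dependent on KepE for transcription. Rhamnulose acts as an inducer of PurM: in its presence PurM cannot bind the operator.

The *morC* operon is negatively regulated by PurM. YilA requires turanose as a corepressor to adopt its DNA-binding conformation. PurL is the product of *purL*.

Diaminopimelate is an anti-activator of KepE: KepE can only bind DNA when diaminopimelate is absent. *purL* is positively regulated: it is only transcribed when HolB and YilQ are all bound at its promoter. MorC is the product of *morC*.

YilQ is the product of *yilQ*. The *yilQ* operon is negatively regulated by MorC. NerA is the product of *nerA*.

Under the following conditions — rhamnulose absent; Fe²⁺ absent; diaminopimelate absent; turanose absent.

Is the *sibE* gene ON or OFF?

Fe²⁺ is absent, so HolB is inactive.
Rhamnulose is absent, so PurM is active.
With repressor PurM bound, *morC* is not transcribed.
So MorC is not produced.
With no repressor bound, *yilQ* is transcribed.
So YilQ is produced and active.
Required activator HolB is absent, so *purL* is not transcribed.
So PurL is not produced.
Diaminopimelate is absent, so KepE is active.
No repressor is bound and KepE is active, so *nerA* is transcribed.
So NerA is produced and active.
Turanose is absent, so YilA is inactive.
With repressor NerA bound, *sibE* is not transcribed.

OFF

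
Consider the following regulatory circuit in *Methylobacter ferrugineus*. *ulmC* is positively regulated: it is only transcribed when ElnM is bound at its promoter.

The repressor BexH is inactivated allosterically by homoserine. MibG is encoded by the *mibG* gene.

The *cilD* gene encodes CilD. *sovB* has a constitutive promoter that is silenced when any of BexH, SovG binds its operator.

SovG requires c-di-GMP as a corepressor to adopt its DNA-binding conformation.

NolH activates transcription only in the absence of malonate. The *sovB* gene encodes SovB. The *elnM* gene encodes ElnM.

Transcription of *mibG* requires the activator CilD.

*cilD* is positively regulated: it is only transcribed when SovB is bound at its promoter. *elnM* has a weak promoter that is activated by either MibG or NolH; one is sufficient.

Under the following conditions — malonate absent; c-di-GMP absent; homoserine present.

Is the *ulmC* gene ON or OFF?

Homoserine is present, so BexH is inactive.
c-di-GMP is absent, so SovG is inactive.
With no repressor bound, *sovB* is transcribed.
So SovB is produced and active.
No repressor is bound and SovB is active, so *cilD* is transcribed.
So CilD is produced and active.
No repressor is bound and CilD is active, so *mibG* is transcribed.
So MibG is produced and active.
Malonate is absent, so NolH is active.
Activator MibG is present, so *elnM* is transcribed.
So ElnM is produced and active.
No repressor is bound and ElnM is active, so *ulmC* is transcribed.

ON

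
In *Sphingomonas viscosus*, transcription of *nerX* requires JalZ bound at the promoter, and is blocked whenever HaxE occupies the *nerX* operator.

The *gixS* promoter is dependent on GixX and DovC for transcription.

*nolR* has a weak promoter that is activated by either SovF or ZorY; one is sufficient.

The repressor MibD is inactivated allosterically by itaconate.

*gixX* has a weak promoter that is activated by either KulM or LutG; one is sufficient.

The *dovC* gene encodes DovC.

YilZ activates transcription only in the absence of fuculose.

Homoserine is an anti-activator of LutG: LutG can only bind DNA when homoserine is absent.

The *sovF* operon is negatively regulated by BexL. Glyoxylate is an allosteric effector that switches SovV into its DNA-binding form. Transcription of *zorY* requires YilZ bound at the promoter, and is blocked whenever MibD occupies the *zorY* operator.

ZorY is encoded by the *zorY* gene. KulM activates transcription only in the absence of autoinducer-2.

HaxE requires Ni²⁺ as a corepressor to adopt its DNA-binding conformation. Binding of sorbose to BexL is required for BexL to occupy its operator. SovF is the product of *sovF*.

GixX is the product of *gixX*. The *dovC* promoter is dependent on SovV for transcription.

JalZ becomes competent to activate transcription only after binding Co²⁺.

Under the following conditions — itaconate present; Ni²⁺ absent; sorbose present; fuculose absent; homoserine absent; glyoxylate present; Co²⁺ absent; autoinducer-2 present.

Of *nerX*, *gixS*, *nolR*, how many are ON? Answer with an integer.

Co²⁺ is absent, so JalZ is inactive.
Ni²⁺ is absent, so HaxE is inactive.
Required activator JalZ is absent, so *nerX* is not transcribed.
→ *nerX* is OFF.
Autoinducer-2 is present, so KulM is inactive.
Homoserine is absent, so LutG is active.
Activator LutG is present, so *gixX* is transcribed.
So GixX is produced and active.
Glyoxylate is present, so SovV is active.
No repressor is bound and SovV is active, so *dovC* is transcribed.
So DovC is produced and active.
No repressor is bound and GixX and DovC are active, so *gixS* is transcribed.
→ *gixS* is ON.
Sorbose is present, so BexL is active.
With repressor BexL bound, *sovF* is not transcribed.
So SovF is not produced.
Itaconate is present, so MibD is inactive.
Fuculose is absent, so YilZ is active.
No repressor is bound and YilZ is active, so *zorY* is transcribed.
So ZorY is produced and active.
Activator ZorY is present, so *nolR* is transcribed.
→ *nolR* is ON.
2 of the 3 genes are transcribed.

2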